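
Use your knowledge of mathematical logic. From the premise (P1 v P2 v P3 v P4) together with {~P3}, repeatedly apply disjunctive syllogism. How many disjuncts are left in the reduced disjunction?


Original disjuncts (4): P1, P2, P3, P4
Negated (eliminate): ~P3
Remaining disjuncts: P1, P2, P4
Count = 4 - 1 = 3

3


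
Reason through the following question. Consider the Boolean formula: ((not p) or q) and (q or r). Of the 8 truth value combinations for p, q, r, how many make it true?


Evaluate all 8 assignments for p, q, r:
p=0, q=0, r=0: 0
p=0, q=0, r=1: 1
p=0, q=1, r=0: 1
p=0, q=1, r=1: 1
p=1, q=0, r=0: 0
p=1, q=0, r=1: 0
p=1, q=1, r=0: 1
p=1, q=1, r=1: 1
Satisfying count = 5

5


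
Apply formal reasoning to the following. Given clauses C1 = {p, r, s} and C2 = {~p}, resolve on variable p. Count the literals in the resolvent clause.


Remove p from C1 and ~p from C2.
C1 remainder: {r, s}
C2 remainder: {}
Union (resolvent): {r, s}
Resolvent has 2 literal(s).

2


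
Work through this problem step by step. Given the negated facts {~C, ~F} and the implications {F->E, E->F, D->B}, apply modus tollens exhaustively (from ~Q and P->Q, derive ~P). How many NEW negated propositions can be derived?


Initial negated facts: {~C, ~F}
Apply modus tollens to closure:
  ~F and E->F  =>  ~E
Final negated: {~C, ~E, ~F}
New negations: {~E}
Count = 1

1


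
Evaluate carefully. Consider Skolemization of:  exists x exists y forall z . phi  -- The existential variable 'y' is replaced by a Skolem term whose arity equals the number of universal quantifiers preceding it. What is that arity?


Quantifier prefix: exists x exists y forall z
'y' is existentially quantified at position 2.
No universal quantifiers precede it.
Skolem function arity = 0 (a Skolem constant)

0


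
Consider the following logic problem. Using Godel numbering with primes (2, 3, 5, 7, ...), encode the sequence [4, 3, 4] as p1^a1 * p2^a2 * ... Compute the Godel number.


Encode each element as an exponent of the corresponding prime:
  2^4 = 16
  3^3 = 27
  5^4 = 625
Product = 16 * 27 * 625 = 270000

270000


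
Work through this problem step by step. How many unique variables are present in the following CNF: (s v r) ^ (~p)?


Identify each variable that appears in the formula.
Variables found: p, r, s
Count = 3

3


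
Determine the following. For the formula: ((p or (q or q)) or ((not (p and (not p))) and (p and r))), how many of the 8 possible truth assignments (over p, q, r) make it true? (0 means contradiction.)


Check all 8 assignments:
p=0, q=0, r=0: 0
p=0, q=0, r=1: 0
p=0, q=1, r=0: 1
p=0, q=1, r=1: 1
p=1, q=0, r=0: 1
p=1, q=0, r=1: 1
p=1, q=1, r=0: 1
p=1, q=1, r=1: 1
Count of True = 6

6


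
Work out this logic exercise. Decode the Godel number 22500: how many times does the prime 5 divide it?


Factorize 22500 by dividing by 5 repeatedly.
Division steps: 5 divides 22500 exactly 4 time(s).
Exponent of 5 = 4

4


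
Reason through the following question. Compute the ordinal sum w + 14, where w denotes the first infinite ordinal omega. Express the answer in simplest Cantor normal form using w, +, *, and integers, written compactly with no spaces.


Compute w + 14.
Ordinal + is associative but NOT commutative; for finite n>0, n + w = w but w + n stays w+n.
w + 14 is already in normal form (a successor ordinal beyond w).
Result = w+14

w+14


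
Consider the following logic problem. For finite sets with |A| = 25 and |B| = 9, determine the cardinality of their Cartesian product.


The Cartesian product A x B contains all ordered pairs (a, b).
|A x B| = |A| * |B| = 25 * 9 = 225

225


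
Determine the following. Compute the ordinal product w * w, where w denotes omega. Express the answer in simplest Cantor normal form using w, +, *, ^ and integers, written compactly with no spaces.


Compute w * w.
Ordinal * is associative and left-distributive over +, but NOT commutative; for finite n>1, n*w = w but w*n stays w*n.
w * w = w^2 by definition.
Result = w^2

w^2


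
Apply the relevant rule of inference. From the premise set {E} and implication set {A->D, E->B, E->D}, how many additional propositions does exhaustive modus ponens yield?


Initial facts: {E}
Apply modus ponens to closure:
  E and E->B  =>  B
  E and E->D  =>  D
Final known: {B, D, E}
New propositions: {B, D}
Count = 2

2


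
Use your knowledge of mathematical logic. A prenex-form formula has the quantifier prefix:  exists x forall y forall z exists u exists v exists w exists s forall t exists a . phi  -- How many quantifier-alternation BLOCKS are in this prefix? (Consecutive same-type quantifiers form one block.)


Quantifier-type sequence: E A A E E E E A E  (A=forall, E=exists)
Group into maximal same-type runs:
  Ex1 | Ax2 | Ex4 | Ax1 | Ex1
Number of blocks = 5

5


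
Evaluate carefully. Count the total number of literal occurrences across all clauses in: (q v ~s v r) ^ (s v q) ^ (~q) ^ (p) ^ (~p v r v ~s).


Counting literals in each clause:
Clause 1: 3 literal(s)
Clause 2: 2 literal(s)
Clause 3: 1 literal(s)
Clause 4: 1 literal(s)
Clause 5: 3 literal(s)
Total = 10

10


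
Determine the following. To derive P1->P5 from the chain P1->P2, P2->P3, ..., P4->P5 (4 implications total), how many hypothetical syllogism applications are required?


With 4 implications in a chain connecting 5 propositions:
P1->P2, P2->P3, ..., P4->P5
Steps needed = (number of implications) - 1 = 4 - 1 = 3

3


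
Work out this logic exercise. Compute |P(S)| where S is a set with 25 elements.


The power set of a set with n elements has 2^n elements.
|P(S)| = 2^25 = 33554432

33554432


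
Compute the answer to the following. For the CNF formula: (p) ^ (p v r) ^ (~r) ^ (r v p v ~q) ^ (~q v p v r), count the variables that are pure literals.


Check each variable for pure literal status:
p: pure positive
q: pure negative
r: mixed (not pure)
Pure literal count = 2

2


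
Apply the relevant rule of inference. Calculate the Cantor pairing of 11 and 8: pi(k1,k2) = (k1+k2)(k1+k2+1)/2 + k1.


k1 + k2 = 19
(k1+k2)(k1+k2+1)/2 = 19 * 20 / 2 = 190
pi = 190 + 11 = 201

201


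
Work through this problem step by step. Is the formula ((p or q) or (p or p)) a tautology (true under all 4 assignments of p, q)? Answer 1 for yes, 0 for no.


Check all 4 assignments:
p=0, q=0: 0
p=0, q=1: 1
p=1, q=0: 1
p=1, q=1: 1
Satisfying count = 3/4.
Tautology iff count = 4: no.

0


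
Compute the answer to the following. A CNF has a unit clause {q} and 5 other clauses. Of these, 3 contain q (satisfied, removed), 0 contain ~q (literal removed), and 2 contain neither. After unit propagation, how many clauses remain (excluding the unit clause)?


Satisfied (removed): 3
Shortened (remain): 0
Unchanged (remain): 2
Remaining = 0 + 2 = 2

2


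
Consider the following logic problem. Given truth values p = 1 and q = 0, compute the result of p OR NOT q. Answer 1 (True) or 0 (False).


p = 1, q = 0
Operation: p OR NOT q
Evaluate: 1 OR NOT 0 = 1

1


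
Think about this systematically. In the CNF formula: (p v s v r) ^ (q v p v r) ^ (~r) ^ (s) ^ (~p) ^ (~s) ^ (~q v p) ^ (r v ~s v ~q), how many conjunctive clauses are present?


A CNF formula is a conjunction of clauses.
Clauses are separated by ^.
Counting the conjuncts: 8 clauses.

8


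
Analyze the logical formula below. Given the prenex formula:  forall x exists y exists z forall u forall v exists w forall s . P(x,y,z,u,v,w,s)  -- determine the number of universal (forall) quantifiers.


Quantifier prefix: forall x exists y exists z forall u forall v exists w forall s
Mark each quantifier type:
  U E E U U E U
Universal count = 4, Existential count = 3
Asked for universal (forall) quantifiers: 4

4


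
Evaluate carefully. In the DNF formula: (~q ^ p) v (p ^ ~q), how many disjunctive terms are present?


A DNF formula is a disjunction of terms (conjunctions).
Terms are separated by v.
Counting the disjuncts: 2 terms.

2


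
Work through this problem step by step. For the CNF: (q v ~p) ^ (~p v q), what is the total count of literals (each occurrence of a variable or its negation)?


Counting literals in each clause:
Clause 1: 2 literal(s)
Clause 2: 2 literal(s)
Total = 4

4


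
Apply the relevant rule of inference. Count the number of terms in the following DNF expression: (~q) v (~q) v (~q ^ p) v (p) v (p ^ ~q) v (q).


A DNF formula is a disjunction of terms (conjunctions).
Terms are separated by v.
Counting the disjuncts: 6 terms.

6


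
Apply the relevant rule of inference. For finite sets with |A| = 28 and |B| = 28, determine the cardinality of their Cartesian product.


The Cartesian product A x B contains all ordered pairs (a, b).
|A x B| = |A| * |B| = 28 * 28 = 784

784


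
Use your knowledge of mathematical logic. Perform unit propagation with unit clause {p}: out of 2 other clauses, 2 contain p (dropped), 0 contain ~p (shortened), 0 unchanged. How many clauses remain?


Satisfied (removed): 2
Shortened (remain): 0
Unchanged (remain): 0
Remaining = 0 + 0 = 0

0


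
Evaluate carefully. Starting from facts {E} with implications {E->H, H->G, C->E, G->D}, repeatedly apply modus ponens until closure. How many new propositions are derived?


Initial facts: {E}
Apply modus ponens to closure:
  E and E->H  =>  H
  H and H->G  =>  G
  G and G->D  =>  D
Final known: {D, E, G, H}
New propositions: {D, G, H}
Count = 3

3


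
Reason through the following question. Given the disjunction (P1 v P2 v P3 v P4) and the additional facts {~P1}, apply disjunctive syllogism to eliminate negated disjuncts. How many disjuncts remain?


Original disjuncts (4): P1, P2, P3, P4
Negated (eliminate): ~P1
Remaining disjuncts: P2, P3, P4
Count = 4 - 1 = 3

3


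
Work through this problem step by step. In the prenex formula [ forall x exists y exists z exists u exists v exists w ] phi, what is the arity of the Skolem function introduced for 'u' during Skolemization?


Quantifier prefix: forall x exists y exists z exists u exists v exists w
'u' is existentially quantified at position 4.
Universal variables preceding it: x
Skolem function arity = 1

1


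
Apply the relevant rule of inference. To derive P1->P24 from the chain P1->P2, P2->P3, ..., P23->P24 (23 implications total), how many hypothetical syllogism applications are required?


With 23 implications in a chain connecting 24 propositions:
P1->P2, P2->P3, ..., P23->P24
Steps needed = (number of implications) - 1 = 23 - 1 = 22

22


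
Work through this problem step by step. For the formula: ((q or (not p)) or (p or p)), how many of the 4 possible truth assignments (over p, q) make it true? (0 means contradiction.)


Check all 4 assignments:
p=0, q=0: 1
p=0, q=1: 1
p=1, q=0: 1
p=1, q=1: 1
Count of True = 4

4


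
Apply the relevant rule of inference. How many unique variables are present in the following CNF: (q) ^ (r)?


Identify each variable that appears in the formula.
Variables found: q, r
Count = 2

2


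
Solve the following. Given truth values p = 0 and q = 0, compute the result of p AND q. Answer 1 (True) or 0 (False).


p = 0, q = 0
Operation: p AND q
Evaluate: 0 AND 0 = 0

0


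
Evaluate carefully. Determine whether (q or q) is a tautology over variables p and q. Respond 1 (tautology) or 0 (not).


Check all 4 assignments:
p=0, q=0: 0
p=0, q=1: 1
p=1, q=0: 0
p=1, q=1: 1
Satisfying count = 2/4.
Tautology iff count = 4: no.

0


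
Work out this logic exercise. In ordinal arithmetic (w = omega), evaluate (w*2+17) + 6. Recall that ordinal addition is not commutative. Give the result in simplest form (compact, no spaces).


Compute (w*2+17) + 6.
Ordinal + is associative but NOT commutative; for finite n>0, n + w = w but w + n stays w+n.
By associativity: (w*2+17) + 6 = w*2 + (17+6) = w*2+23.
Result = w*2+23

w*2+23


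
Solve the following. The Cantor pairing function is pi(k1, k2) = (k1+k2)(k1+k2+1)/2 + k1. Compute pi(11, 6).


k1 + k2 = 17
(k1+k2)(k1+k2+1)/2 = 17 * 18 / 2 = 153
pi = 153 + 11 = 164

164


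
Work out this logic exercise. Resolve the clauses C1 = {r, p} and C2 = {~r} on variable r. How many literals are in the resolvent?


Remove r from C1 and ~r from C2.
C1 remainder: {p}
C2 remainder: {}
Union (resolvent): {p}
Resolvent has 1 literal(s).

1


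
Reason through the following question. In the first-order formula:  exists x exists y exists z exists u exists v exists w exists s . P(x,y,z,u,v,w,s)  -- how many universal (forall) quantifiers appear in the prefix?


Quantifier prefix: exists x exists y exists z exists u exists v exists w exists s
Mark each quantifier type:
  E E E E E E E
Universal count = 0, Existential count = 7
Asked for universal (forall) quantifiers: 0

0


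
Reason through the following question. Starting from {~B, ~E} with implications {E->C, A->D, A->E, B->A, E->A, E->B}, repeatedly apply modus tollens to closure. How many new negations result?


Initial negated facts: {~B, ~E}
Apply modus tollens to closure:
  ~E and A->E  =>  ~A
Final negated: {~A, ~B, ~E}
New negations: {~A}
Count = 1

1


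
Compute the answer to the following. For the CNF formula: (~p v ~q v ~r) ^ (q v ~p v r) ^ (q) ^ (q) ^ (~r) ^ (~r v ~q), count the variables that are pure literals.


Check each variable for pure literal status:
p: pure negative
q: mixed (not pure)
r: mixed (not pure)
Pure literal count = 1

1


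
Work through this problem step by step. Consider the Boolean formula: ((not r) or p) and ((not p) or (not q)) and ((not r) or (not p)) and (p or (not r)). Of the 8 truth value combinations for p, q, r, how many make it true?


Evaluate all 8 assignments for p, q, r:
p=0, q=0, r=0: 1
p=0, q=0, r=1: 0
p=0, q=1, r=0: 1
p=0, q=1, r=1: 0
p=1, q=0, r=0: 1
p=1, q=0, r=1: 0
p=1, q=1, r=0: 0
p=1, q=1, r=1: 0
Satisfying count = 3

3


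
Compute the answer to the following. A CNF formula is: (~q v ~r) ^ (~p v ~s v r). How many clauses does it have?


A CNF formula is a conjunction of clauses.
Clauses are separated by ^.
Counting the conjuncts: 2 clauses.

2


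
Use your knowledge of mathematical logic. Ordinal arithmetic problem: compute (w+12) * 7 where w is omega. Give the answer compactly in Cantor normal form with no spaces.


Compute (w+12) * 7.
Ordinal * is associative and left-distributive over +, but NOT commutative; for finite n>1, n*w = w but w*n stays w*n.
(w+12) * 7 = (w+12) repeated 7 times. Each intermediate +12 is absorbed by the following w; only the last survives: w*7+12.
Result = w*7+12

w*7+12


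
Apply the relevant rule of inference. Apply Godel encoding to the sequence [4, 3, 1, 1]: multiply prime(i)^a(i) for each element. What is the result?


Encode each element as an exponent of the corresponding prime:
  2^4 = 16
  3^3 = 27
  5^1 = 5
  7^1 = 7
Product = 16 * 27 * 5 * 7 = 15120

15120


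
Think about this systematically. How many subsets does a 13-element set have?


The power set of a set with n elements has 2^n elements.
|P(S)| = 2^13 = 8192

8192


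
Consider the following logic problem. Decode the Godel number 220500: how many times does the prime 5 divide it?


Factorize 220500 by dividing by 5 repeatedly.
Division steps: 5 divides 220500 exactly 3 time(s).
Exponent of 5 = 3

3


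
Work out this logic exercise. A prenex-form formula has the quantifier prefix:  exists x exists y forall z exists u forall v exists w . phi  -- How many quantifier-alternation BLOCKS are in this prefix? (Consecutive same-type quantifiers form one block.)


Quantifier-type sequence: E E A E A E  (A=forall, E=exists)
Group into maximal same-type runs:
  Ex2 | Ax1 | Ex1 | Ax1 | Ex1
Number of blocks = 5

5


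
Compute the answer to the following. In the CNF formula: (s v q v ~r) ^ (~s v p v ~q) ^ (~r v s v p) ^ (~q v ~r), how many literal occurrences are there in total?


Counting literals in each clause:
Clause 1: 3 literal(s)
Clause 2: 3 literal(s)
Clause 3: 3 literal(s)
Clause 4: 2 literal(s)
Total = 11

11


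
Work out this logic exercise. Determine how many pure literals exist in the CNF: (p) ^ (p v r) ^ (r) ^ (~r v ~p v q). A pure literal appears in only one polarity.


Check each variable for pure literal status:
p: mixed (not pure)
q: pure positive
r: mixed (not pure)
Pure literal count = 1

1


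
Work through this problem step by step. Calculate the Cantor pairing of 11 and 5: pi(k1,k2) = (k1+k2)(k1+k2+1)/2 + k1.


k1 + k2 = 16
(k1+k2)(k1+k2+1)/2 = 16 * 17 / 2 = 136
pi = 136 + 11 = 147

147


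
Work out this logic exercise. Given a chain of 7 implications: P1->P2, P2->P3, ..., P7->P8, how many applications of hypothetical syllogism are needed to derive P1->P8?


With 7 implications in a chain connecting 8 propositions:
P1->P2, P2->P3, ..., P7->P8
Steps needed = (number of implications) - 1 = 7 - 1 = 6

6


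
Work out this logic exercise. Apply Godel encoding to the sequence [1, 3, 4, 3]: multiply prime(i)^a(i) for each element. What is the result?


Encode each element as an exponent of the corresponding prime:
  2^1 = 2
  3^3 = 27
  5^4 = 625
  7^3 = 343
Product = 2 * 27 * 625 * 343 = 11576250

11576250


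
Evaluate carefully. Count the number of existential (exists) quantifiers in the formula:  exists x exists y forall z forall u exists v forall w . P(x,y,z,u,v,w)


Quantifier prefix: exists x exists y forall z forall u exists v forall w
Mark each quantifier type:
  E E U U E U
Universal count = 3, Existential count = 3
Asked for existential (exists) quantifiers: 3

3


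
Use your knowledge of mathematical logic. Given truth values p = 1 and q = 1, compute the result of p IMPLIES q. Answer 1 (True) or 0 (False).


p = 1, q = 1
Operation: p IMPLIES q
Evaluate: 1 IMPLIES 1 = 1

1


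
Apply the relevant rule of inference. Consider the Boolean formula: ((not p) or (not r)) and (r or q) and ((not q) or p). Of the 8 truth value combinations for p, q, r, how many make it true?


Evaluate all 8 assignments for p, q, r:
p=0, q=0, r=0: 0
p=0, q=0, r=1: 1
p=0, q=1, r=0: 0
p=0, q=1, r=1: 0
p=1, q=0, r=0: 0
p=1, q=0, r=1: 0
p=1, q=1, r=0: 1
p=1, q=1, r=1: 0
Satisfying count = 2

2


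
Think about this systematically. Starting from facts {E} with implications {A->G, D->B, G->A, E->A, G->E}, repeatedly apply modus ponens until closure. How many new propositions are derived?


Initial facts: {E}
Apply modus ponens to closure:
  E and E->A  =>  A
  A and A->G  =>  G
Final known: {A, E, G}
New propositions: {A, G}
Count = 2

2


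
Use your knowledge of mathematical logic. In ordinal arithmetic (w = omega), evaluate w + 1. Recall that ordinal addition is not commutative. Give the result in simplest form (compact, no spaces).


Compute w + 1.
Ordinal + is associative but NOT commutative; for finite n>0, n + w = w but w + n stays w+n.
w + 1 is already in normal form (a successor ordinal beyond w).
Result = w+1

w+1


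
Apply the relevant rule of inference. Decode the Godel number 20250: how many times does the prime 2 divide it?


Factorize 20250 by dividing by 2 repeatedly.
Division steps: 2 divides 20250 exactly 1 time(s).
Exponent of 2 = 1

1


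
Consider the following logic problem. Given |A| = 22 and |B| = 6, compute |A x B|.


The Cartesian product A x B contains all ordered pairs (a, b).
|A x B| = |A| * |B| = 22 * 6 = 132

132


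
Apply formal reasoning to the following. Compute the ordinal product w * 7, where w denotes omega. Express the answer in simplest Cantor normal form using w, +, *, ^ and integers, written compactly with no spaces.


Compute w * 7.
Ordinal * is associative and left-distributive over +, but NOT commutative; for finite n>1, n*w = w but w*n stays w*n.
w * 7 means 7 copies of w concatenated: w*7.
Result = w*7

w*7


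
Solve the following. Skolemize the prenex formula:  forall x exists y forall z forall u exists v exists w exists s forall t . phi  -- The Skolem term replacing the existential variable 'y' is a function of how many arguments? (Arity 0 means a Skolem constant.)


Quantifier prefix: forall x exists y forall z forall u exists v exists w exists s forall t
'y' is existentially quantified at position 2.
Universal variables preceding it: x
Skolem function arity = 1

1


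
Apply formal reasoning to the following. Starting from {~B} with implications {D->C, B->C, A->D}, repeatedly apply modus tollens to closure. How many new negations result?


Initial negated facts: {~B}
Apply modus tollens to closure:
  (no implication fires)
Final negated: {~B}
New negations: {(none)}
Count = 0

0


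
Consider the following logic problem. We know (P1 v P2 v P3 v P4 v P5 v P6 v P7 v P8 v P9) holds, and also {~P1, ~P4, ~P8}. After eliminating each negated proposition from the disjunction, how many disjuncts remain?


Original disjuncts (9): P1, P2, P3, P4, P5, P6, P7, P8, P9
Negated (eliminate): ~P1, ~P4, ~P8
Remaining disjuncts: P2, P3, P5, P6, P7, P9
Count = 9 - 3 = 6

6


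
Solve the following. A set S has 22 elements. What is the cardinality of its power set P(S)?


The power set of a set with n elements has 2^n elements.
|P(S)| = 2^22 = 4194304

4194304


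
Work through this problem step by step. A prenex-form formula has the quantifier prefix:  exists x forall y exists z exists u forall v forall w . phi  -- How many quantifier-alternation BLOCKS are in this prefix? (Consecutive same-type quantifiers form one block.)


Quantifier-type sequence: E A E E A A  (A=forall, E=exists)
Group into maximal same-type runs:
  Ex1 | Ax1 | Ex2 | Ax2
Number of blocks = 4

4


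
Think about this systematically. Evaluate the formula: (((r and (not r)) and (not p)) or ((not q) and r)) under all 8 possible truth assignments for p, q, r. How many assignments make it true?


Check all 8 assignments:
p=0, q=0, r=0: 0
p=0, q=0, r=1: 1
p=0, q=1, r=0: 0
p=0, q=1, r=1: 0
p=1, q=0, r=0: 0
p=1, q=0, r=1: 1
p=1, q=1, r=0: 0
p=1, q=1, r=1: 0
Count of True = 2

2


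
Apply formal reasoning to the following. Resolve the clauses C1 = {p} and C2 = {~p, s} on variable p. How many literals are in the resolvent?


Remove p from C1 and ~p from C2.
C1 remainder: {}
C2 remainder: {s}
Union (resolvent): {s}
Resolvent has 1 literal(s).

1


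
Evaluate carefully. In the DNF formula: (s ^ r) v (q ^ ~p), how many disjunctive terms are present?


A DNF formula is a disjunction of terms (conjunctions).
Terms are separated by v.
Counting the disjuncts: 2 terms.

2


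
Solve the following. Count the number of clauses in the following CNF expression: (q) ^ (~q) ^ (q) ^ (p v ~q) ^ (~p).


A CNF formula is a conjunction of clauses.
Clauses are separated by ^.
Counting the conjuncts: 5 clauses.

5


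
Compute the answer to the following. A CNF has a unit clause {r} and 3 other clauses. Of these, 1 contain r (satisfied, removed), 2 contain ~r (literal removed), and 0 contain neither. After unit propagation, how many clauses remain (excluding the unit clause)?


Satisfied (removed): 1
Shortened (remain): 2
Unchanged (remain): 0
Remaining = 2 + 0 = 2

2


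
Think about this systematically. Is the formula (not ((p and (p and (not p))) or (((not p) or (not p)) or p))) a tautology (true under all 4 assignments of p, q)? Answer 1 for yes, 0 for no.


Check all 4 assignments:
p=0, q=0: 0
p=0, q=1: 0
p=1, q=0: 0
p=1, q=1: 0
Satisfying count = 0/4.
Tautology iff count = 4: no.

0


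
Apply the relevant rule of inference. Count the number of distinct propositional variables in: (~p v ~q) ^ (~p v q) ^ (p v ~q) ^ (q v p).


Identify each variable that appears in the formula.
Variables found: p, q
Count = 2

2


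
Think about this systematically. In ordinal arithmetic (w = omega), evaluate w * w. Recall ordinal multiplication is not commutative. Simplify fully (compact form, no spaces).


Compute w * w.
Ordinal * is associative and left-distributive over +, but NOT commutative; for finite n>1, n*w = w but w*n stays w*n.
w * w = w^2 by definition.
Result = w^2

w^2


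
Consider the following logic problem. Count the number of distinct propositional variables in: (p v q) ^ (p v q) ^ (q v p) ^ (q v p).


Identify each variable that appears in the formula.
Variables found: p, q
Count = 2

2


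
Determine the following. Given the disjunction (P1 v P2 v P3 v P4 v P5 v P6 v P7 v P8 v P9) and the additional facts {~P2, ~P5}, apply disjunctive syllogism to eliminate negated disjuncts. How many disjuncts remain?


Original disjuncts (9): P1, P2, P3, P4, P5, P6, P7, P8, P9
Negated (eliminate): ~P2, ~P5
Remaining disjuncts: P1, P3, P4, P6, P7, P8, P9
Count = 9 - 2 = 7

7


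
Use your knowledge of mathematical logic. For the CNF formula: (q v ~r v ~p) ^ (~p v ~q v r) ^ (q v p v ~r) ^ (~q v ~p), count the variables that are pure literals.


Check each variable for pure literal status:
p: mixed (not pure)
q: mixed (not pure)
r: mixed (not pure)
Pure literal count = 0

0


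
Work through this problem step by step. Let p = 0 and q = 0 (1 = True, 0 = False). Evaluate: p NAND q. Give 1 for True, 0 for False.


p = 0, q = 0
Operation: p NAND q
Evaluate: 0 NAND 0 = 1

1


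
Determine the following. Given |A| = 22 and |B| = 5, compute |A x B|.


The Cartesian product A x B contains all ordered pairs (a, b).
|A x B| = |A| * |B| = 22 * 5 = 110

110


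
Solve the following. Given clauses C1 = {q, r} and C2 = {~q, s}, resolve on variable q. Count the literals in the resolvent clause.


Remove q from C1 and ~q from C2.
C1 remainder: {r}
C2 remainder: {s}
Union (resolvent): {r, s}
Resolvent has 2 literal(s).

2


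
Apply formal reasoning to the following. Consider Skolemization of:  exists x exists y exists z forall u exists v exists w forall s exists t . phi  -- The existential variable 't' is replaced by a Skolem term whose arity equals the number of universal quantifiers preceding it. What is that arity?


Quantifier prefix: exists x exists y exists z forall u exists v exists w forall s exists t
't' is existentially quantified at position 8.
Universal variables preceding it: u, s
Skolem function arity = 2

2


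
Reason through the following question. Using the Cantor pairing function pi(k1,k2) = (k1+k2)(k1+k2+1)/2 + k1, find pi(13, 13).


k1 + k2 = 26
(k1+k2)(k1+k2+1)/2 = 26 * 27 / 2 = 351
pi = 351 + 13 = 364

364


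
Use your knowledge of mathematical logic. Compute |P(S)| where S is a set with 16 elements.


The power set of a set with n elements has 2^n elements.
|P(S)| = 2^16 = 65536

65536


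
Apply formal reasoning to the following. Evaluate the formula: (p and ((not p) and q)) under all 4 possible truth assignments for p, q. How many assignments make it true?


Check all 4 assignments:
p=0, q=0: 0
p=0, q=1: 0
p=1, q=0: 0
p=1, q=1: 0
Count of True = 0

0


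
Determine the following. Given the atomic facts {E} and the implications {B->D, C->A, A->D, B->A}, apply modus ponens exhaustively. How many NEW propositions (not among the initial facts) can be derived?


Initial facts: {E}
Apply modus ponens to closure:
  (no implication fires)
Final known: {E}
New propositions: {(none)}
Count = 0

0


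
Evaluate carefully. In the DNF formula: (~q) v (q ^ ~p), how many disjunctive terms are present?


A DNF formula is a disjunction of terms (conjunctions).
Terms are separated by v.
Counting the disjuncts: 2 terms.

2


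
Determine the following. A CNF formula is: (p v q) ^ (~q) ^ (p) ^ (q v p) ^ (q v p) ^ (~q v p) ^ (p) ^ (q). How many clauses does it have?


A CNF formula is a conjunction of clauses.
Clauses are separated by ^.
Counting the conjuncts: 8 clauses.

8


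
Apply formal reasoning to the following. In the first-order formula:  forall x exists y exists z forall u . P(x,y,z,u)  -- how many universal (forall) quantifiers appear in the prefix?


Quantifier prefix: forall x exists y exists z forall u
Mark each quantifier type:
  U E E U
Universal count = 2, Existential count = 2
Asked for universal (forall) quantifiers: 2

2


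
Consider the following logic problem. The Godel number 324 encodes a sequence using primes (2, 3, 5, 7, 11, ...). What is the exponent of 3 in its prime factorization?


Factorize 324 by dividing by 3 repeatedly.
Division steps: 3 divides 324 exactly 4 time(s).
Exponent of 3 = 4

4


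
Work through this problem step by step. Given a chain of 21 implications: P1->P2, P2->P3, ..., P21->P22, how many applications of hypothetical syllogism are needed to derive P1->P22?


With 21 implications in a chain connecting 22 propositions:
P1->P2, P2->P3, ..., P21->P22
Steps needed = (number of implications) - 1 = 21 - 1 = 20

20


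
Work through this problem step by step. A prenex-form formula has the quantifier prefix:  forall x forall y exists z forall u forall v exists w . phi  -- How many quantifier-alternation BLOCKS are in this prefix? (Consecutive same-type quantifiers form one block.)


Quantifier-type sequence: A A E A A E  (A=forall, E=exists)
Group into maximal same-type runs:
  Ax2 | Ex1 | Ax2 | Ex1
Number of blocks = 4

4


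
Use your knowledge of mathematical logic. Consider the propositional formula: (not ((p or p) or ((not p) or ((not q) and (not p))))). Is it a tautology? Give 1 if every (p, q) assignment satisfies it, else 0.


Check all 4 assignments:
p=0, q=0: 0
p=0, q=1: 0
p=1, q=0: 0
p=1, q=1: 0
Satisfying count = 0/4.
Tautology iff count = 4: no.

0


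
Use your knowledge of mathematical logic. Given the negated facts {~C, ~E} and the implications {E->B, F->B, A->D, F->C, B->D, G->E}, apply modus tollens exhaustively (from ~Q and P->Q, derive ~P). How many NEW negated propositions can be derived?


Initial negated facts: {~C, ~E}
Apply modus tollens to closure:
  ~C and F->C  =>  ~F
  ~E and G->E  =>  ~G
Final negated: {~C, ~E, ~F, ~G}
New negations: {~F, ~G}
Count = 2

2


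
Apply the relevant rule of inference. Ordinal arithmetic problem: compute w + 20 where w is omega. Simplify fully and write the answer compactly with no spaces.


Compute w + 20.
Ordinal + is associative but NOT commutative; for finite n>0, n + w = w but w + n stays w+n.
w + 20 is already in normal form (a successor ordinal beyond w).
Result = w+20

w+20


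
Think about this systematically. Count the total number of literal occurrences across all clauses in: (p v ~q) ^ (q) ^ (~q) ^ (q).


Counting literals in each clause:
Clause 1: 2 literal(s)
Clause 2: 1 literal(s)
Clause 3: 1 literal(s)
Clause 4: 1 literal(s)
Total = 5

5


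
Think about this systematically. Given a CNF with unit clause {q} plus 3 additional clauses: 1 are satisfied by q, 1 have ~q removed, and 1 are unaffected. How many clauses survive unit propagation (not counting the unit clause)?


Satisfied (removed): 1
Shortened (remain): 1
Unchanged (remain): 1
Remaining = 1 + 1 = 2

2


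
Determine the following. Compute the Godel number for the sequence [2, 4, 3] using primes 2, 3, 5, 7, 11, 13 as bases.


Encode each element as an exponent of the corresponding prime:
  2^2 = 4
  3^4 = 81
  5^3 = 125
Product = 4 * 81 * 125 = 40500

40500


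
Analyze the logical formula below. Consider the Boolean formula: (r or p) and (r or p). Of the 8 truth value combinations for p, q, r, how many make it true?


Evaluate all 8 assignments for p, q, r:
p=0, q=0, r=0: 0
p=0, q=0, r=1: 1
p=0, q=1, r=0: 0
p=0, q=1, r=1: 1
p=1, q=0, r=0: 1
p=1, q=0, r=1: 1
p=1, q=1, r=0: 1
p=1, q=1, r=1: 1
Satisfying count = 6

6


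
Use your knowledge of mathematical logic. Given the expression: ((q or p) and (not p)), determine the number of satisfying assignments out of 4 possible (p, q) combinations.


Check all 4 assignments:
p=0, q=0: 0
p=0, q=1: 1
p=1, q=0: 0
p=1, q=1: 0
Count of True = 1

1


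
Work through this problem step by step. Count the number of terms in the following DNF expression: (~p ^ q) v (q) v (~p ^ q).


A DNF formula is a disjunction of terms (conjunctions).
Terms are separated by v.
Counting the disjuncts: 3 terms.

3


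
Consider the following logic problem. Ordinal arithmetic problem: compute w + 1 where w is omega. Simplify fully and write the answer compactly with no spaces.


Compute w + 1.
Ordinal + is associative but NOT commutative; for finite n>0, n + w = w but w + n stays w+n.
w + 1 is already in normal form (a successor ordinal beyond w).
Result = w+1

w+1


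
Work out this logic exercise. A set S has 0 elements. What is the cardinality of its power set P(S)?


The power set of a set with n elements has 2^n elements.
|P(S)| = 2^0 = 1

1


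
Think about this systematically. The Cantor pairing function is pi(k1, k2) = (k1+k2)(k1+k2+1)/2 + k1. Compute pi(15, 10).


k1 + k2 = 25
(k1+k2)(k1+k2+1)/2 = 25 * 26 / 2 = 325
pi = 325 + 15 = 340

340


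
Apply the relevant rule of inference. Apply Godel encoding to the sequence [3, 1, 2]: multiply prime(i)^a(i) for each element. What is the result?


Encode each element as an exponent of the corresponding prime:
  2^3 = 8
  3^1 = 3
  5^2 = 25
Product = 8 * 3 * 25 = 600

600


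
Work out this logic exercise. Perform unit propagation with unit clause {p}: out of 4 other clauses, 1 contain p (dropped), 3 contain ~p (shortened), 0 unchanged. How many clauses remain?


Satisfied (removed): 1
Shortened (remain): 3
Unchanged (remain): 0
Remaining = 3 + 0 = 3

3


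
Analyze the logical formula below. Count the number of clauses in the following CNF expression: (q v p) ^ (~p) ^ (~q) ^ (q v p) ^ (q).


A CNF formula is a conjunction of clauses.
Clauses are separated by ^.
Counting the conjuncts: 5 clauses.

5


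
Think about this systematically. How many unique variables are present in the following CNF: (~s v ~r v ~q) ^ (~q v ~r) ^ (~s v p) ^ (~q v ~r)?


Identify each variable that appears in the formula.
Variables found: p, q, r, s
Count = 4

4


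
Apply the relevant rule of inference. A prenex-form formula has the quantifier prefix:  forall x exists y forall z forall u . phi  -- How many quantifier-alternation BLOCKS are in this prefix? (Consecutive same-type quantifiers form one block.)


Quantifier-type sequence: A E A A  (A=forall, E=exists)
Group into maximal same-type runs:
  Ax1 | Ex1 | Ax2
Number of blocks = 3

3


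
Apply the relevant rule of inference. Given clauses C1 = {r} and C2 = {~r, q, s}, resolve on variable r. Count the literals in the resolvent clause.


Remove r from C1 and ~r from C2.
C1 remainder: {}
C2 remainder: {q, s}
Union (resolvent): {q, s}
Resolvent has 2 literal(s).

2


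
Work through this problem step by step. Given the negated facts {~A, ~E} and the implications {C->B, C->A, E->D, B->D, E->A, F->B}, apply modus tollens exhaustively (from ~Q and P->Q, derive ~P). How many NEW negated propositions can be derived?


Initial negated facts: {~A, ~E}
Apply modus tollens to closure:
  ~A and C->A  =>  ~C
Final negated: {~A, ~C, ~E}
New negations: {~C}
Count = 1

1


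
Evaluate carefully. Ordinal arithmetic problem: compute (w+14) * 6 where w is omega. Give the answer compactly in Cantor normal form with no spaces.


Compute (w+14) * 6.
Ordinal * is associative and left-distributive over +, but NOT commutative; for finite n>1, n*w = w but w*n stays w*n.
(w+14) * 6 = (w+14) repeated 6 times. Each intermediate +14 is absorbed by the following w; only the last survives: w*6+14.
Result = w*6+14

w*6+14


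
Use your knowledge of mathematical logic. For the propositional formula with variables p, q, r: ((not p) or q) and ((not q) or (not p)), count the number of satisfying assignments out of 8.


Evaluate all 8 assignments for p, q, r:
p=0, q=0, r=0: 1
p=0, q=0, r=1: 1
p=0, q=1, r=0: 1
p=0, q=1, r=1: 1
p=1, q=0, r=0: 0
p=1, q=0, r=1: 0
p=1, q=1, r=0: 0
p=1, q=1, r=1: 0
Satisfying count = 4

4


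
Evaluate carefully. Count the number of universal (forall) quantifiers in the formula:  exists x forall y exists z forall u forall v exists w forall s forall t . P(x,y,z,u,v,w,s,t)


Quantifier prefix: exists x forall y exists z forall u forall v exists w forall s forall t
Mark each quantifier type:
  E U E U U E U U
Universal count = 5, Existential count = 3
Asked for universal (forall) quantifiers: 5

5


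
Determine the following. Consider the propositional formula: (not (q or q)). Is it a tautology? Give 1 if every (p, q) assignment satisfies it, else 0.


Check all 4 assignments:
p=0, q=0: 1
p=0, q=1: 0
p=1, q=0: 1
p=1, q=1: 0
Satisfying count = 2/4.
Tautology iff count = 4: no.

0


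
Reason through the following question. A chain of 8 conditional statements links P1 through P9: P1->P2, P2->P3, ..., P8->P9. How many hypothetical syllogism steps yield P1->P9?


With 8 implications in a chain connecting 9 propositions:
P1->P2, P2->P3, ..., P8->P9
Steps needed = (number of implications) - 1 = 8 - 1 = 7

7


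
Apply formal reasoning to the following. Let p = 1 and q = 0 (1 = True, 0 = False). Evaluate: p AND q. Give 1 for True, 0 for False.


p = 1, q = 0
Operation: p AND q
Evaluate: 1 AND 0 = 0

0


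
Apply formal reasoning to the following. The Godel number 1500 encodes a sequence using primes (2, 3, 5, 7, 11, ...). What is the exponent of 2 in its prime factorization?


Factorize 1500 by dividing by 2 repeatedly.
Division steps: 2 divides 1500 exactly 2 time(s).
Exponent of 2 = 2

2


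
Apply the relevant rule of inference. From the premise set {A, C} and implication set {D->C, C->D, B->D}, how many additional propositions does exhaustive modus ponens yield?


Initial facts: {A, C}
Apply modus ponens to closure:
  C and C->D  =>  D
Final known: {A, C, D}
New propositions: {D}
Count = 1

1


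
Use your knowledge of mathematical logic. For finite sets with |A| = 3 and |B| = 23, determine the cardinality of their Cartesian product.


The Cartesian product A x B contains all ordered pairs (a, b).
|A x B| = |A| * |B| = 3 * 23 = 69

69


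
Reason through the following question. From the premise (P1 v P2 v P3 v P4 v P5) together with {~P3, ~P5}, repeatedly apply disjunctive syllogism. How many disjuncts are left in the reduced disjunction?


Original disjuncts (5): P1, P2, P3, P4, P5
Negated (eliminate): ~P3, ~P5
Remaining disjuncts: P1, P2, P4
Count = 5 - 2 = 3

3


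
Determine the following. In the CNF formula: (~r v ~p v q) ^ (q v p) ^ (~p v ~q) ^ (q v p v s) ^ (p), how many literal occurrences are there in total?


Counting literals in each clause:
Clause 1: 3 literal(s)
Clause 2: 2 literal(s)
Clause 3: 2 literal(s)
Clause 4: 3 literal(s)
Clause 5: 1 literal(s)
Total = 11

11


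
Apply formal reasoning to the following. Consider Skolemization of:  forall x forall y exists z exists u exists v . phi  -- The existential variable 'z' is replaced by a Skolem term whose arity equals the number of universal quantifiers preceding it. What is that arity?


Quantifier prefix: forall x forall y exists z exists u exists v
'z' is existentially quantified at position 3.
Universal variables preceding it: x, y
Skolem function arity = 2

2


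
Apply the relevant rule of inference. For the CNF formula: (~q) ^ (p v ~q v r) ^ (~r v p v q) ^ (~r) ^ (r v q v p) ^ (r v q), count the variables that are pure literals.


Check each variable for pure literal status:
p: pure positive
q: mixed (not pure)
r: mixed (not pure)
Pure literal count = 1

1


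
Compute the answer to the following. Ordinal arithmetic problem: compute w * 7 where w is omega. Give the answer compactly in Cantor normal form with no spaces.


Compute w * 7.
Ordinal * is associative and left-distributive over +, but NOT commutative; for finite n>1, n*w = w but w*n stays w*n.
w * 7 means 7 copies of w concatenated: w*7.
Result = w*7

w*7


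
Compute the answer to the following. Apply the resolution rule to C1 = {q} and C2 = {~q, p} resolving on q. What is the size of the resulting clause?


Remove q from C1 and ~q from C2.
C1 remainder: {}
C2 remainder: {p}
Union (resolvent): {p}
Resolvent has 1 literal(s).

1
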